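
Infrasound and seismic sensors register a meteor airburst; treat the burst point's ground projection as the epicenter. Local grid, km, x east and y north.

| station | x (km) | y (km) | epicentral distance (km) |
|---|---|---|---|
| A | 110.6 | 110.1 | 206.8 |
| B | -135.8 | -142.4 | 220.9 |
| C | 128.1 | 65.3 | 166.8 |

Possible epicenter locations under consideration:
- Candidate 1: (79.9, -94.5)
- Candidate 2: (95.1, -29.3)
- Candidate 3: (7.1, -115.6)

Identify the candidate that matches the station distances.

For each candidate, compare |candidate − station| to the reported distance:
Candidate 1: residuals A 0.1, B 0.1, C 0.1 → max 0.1 km
Candidate 2: residuals A 66.5, B 36.2, C 66.6 → max 66.6 km
Candidate 3: residuals A 41.5, B 75.5, C 50.8 → max 75.5 km
Only Candidate 1 has all residuals ≈ 0.

Candidate 1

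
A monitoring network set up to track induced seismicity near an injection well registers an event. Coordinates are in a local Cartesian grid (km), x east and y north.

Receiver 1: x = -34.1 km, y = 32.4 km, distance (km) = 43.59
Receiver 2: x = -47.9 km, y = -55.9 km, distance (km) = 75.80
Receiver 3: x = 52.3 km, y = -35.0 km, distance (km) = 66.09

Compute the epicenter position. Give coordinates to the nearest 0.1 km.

Circle about each station: (x + 34.1)² + (y − 32.4)² = 43.59²; (x + 47.9)² + (y + 55.9)² = 75.80²; (x − 52.3)² + (y + 35.0)² = 66.09².
Subtracting pairs of circle equations eliminates x²+y² and gives linear equations (the radical axes):
-27.6 x − 176.6 y = -638.90
172.8 x − 134.8 y = -720.08
Solving the 2×2 system: x ≈ -1.2, y ≈ 3.8 km.

-1.2 km east, 3.8 km north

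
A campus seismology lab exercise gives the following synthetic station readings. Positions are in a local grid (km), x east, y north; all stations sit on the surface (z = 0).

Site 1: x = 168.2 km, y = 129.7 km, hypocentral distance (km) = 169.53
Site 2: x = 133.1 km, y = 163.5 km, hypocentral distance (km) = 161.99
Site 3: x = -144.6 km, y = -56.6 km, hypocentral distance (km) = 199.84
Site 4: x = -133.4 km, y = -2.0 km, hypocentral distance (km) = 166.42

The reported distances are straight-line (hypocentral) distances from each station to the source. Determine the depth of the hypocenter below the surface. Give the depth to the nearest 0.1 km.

z ≈ 30.4 km

Each station gives a sphere (x−x_i)² + (y−y_i)² + z² = d_i² (stations at z=0).
Subtracting the Site 1 sphere from Site 2 and Site 3: z² cancels, leaving linear equations in x and y:
-70.2 x + 67.6 y = 1834.19
-625.6 x − 372.6 y = -32196.21
Solving: x ≈ 21.813, y ≈ 49.785 km (keep extra digits for the depth step; rounded: 21.8, 49.8).
Then from the Site 1 sphere: z² = 169.53² − (x − 168.2)² − (y − 129.7)² with x = 21.813, y = 49.785, so z ≈ 30.412 ≈ 30.4 km.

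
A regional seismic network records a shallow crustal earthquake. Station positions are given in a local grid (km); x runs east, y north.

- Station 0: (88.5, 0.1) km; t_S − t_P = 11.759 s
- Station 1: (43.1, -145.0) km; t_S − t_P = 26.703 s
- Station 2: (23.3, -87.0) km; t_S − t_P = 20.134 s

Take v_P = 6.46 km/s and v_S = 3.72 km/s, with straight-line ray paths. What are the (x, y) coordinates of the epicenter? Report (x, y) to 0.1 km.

36.4 km east, 89.1 km north

Distance from S−P lag: d = Δt · v_P v_S / (v_P − v_S) = Δt · (6.46·3.72)/(6.46−3.72) ≈ 8.7705·Δt.
So d_Station 0 = 103.13, d_Station 1 = 234.20, d_Station 2 = 176.59 km.
Circle about each station: (x − 88.5)² + (y − 0.1)² = 103.13²; (x − 43.1)² + (y + 145.0)² = 234.20²; (x − 23.3)² + (y + 87.0)² = 176.59².
Subtracting the Station 0 equation from the Station 1 and Station 2 equations removes the quadratic terms:
-90.8 x − 290.2 y = -29163.49
-130.4 x − 174.2 y = -20268.60
Solving the 2×2 system: x ≈ 36.4, y ≈ 89.1 km.
Check against Station 0 (with the unrounded x, y): √((x − 88.5)²+(y − 0.1)²) = 103.13 ≈ 103.13 km. ✓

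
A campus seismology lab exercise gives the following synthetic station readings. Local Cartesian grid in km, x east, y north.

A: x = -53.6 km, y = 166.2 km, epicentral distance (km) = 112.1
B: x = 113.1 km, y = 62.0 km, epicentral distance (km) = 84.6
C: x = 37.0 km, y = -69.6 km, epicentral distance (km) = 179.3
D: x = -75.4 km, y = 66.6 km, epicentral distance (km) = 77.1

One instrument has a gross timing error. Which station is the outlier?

D

Solve using three stations at a time. Using A, B, C (subtract circle equations pairwise → linear system) gives (x, y) ≈ (43.2, 109.6).
Distances from that point to each station vs reported:
  A: calculated 112.1 vs reported 112.1 → residual 0.0 km
  B: calculated 84.6 vs reported 84.6 → residual 0.0 km
  C: calculated 179.3 vs reported 179.3 → residual 0.0 km
  D: calculated 126.1 vs reported 77.1 → residual 49.0 km
A, B, C are mutually consistent (residuals ≈ 0); D is off by 49.0 km.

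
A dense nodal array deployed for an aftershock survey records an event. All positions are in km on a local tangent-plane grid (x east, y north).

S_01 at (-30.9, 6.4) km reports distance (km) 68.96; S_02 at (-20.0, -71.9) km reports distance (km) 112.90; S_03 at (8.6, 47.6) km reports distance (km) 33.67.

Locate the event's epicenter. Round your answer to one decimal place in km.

(35.0, 26.7)

Circle about each station: (x + 30.9)² + (y − 6.4)² = 68.96²; (x + 20.0)² + (y + 71.9)² = 112.90²; (x − 8.6)² + (y − 47.6)² = 33.67².
Subtracting the S_01 equation from the S_02 and S_03 equations removes the quadratic terms:
21.8 x − 156.6 y = -3417.09
79.0 x + 82.4 y = 4965.76
Solving the 2×2 system: x ≈ 35.0, y ≈ 26.7 km.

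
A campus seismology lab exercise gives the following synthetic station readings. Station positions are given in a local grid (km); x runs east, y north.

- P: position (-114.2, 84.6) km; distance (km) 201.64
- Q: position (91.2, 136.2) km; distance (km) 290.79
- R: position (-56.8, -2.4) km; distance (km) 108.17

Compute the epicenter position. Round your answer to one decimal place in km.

Circle about each station: (x + 114.2)² + (y − 84.6)² = 201.64²; (x − 91.2)² + (y − 136.2)² = 290.79²; (x + 56.8)² + (y + 2.4)² = 108.17².
Subtracting the P equation from the Q and R equations removes the quadratic terms:
410.8 x + 103.2 y = -37231.05
114.8 x − 174.0 y = 11991.14
Solving the 2×2 system: x ≈ -62.9, y ≈ -110.4 km.

x ≈ -62.9 km, y ≈ -110.4 km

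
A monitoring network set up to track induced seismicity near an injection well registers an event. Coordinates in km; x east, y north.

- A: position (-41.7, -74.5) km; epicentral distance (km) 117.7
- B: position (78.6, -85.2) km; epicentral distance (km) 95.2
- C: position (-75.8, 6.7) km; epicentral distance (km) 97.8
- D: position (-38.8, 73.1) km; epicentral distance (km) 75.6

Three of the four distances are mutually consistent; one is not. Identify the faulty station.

Solve using three stations at a time. Using A, C, D (subtract circle equations pairwise → linear system) gives (x, y) ≈ (20.2, 25.7).
Distances from that point to each station vs reported:
  A: calculated 117.8 vs reported 117.7 → residual 0.1 km
  B: calculated 125.3 vs reported 95.2 → residual 30.1 km
  C: calculated 97.9 vs reported 97.8 → residual 0.1 km
  D: calculated 75.7 vs reported 75.6 → residual 0.1 km
A, C, D are mutually consistent (residuals ≈ 0); B is off by 30.1 km.

B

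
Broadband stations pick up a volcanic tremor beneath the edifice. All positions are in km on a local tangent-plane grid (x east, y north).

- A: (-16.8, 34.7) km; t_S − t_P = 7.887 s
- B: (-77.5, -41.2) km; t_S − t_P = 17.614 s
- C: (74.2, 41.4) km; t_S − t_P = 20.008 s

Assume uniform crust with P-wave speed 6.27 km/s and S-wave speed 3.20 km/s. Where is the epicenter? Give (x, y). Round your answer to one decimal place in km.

-53.1 km east, 71.3 km north

Distance from S−P lag: d = Δt · v_P v_S / (v_P − v_S) = Δt · (6.27·3.20)/(6.27−3.20) ≈ 6.5355·Δt.
So d_A = 51.55, d_B = 115.12, d_C = 130.76 km.
Circle about each station: (x + 16.8)² + (y − 34.7)² = 51.55²; (x + 77.5)² + (y + 41.2)² = 115.12²; (x − 74.2)² + (y − 41.4)² = 130.76².
Subtracting the A equation from the B and C equations removes the quadratic terms:
-121.4 x − 151.8 y = -4377.85
182.0 x + 13.4 y = -8707.51
Solving the 2×2 system: x ≈ -53.1, y ≈ 71.3 km.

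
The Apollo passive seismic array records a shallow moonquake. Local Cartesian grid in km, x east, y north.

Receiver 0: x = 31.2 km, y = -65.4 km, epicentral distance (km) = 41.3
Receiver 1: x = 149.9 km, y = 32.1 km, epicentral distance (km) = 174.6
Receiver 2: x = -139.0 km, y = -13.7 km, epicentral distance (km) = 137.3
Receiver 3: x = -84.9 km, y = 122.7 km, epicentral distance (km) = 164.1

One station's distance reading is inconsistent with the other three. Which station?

Solve using three stations at a time. Using Receiver 0, Receiver 1, Receiver 2 (subtract circle equations pairwise → linear system) gives (x, y) ≈ (-5.8, -47.0).
Distances from that point to each station vs reported:
  Receiver 0: calculated 41.3 vs reported 41.3 → residual 0.0 km
  Receiver 1: calculated 174.6 vs reported 174.6 → residual 0.0 km
  Receiver 2: calculated 137.3 vs reported 137.3 → residual 0.0 km
  Receiver 3: calculated 187.2 vs reported 164.1 → residual 23.1 km
Receiver 0, Receiver 1, Receiver 2 are mutually consistent (residuals ≈ 0); Receiver 3 is off by 23.1 km.

Receiver 3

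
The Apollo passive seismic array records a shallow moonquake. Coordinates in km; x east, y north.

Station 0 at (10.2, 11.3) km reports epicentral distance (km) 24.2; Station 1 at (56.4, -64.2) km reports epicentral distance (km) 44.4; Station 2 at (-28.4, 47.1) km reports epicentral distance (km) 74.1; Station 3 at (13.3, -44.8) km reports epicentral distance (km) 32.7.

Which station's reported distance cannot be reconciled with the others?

Station 1

Solve using three stations at a time. Using Station 0, Station 2, Station 3 (subtract circle equations pairwise → linear system) gives (x, y) ≈ (16.0, -12.2).
Distances from that point to each station vs reported:
  Station 0: calculated 24.2 vs reported 24.2 → residual 0.0 km
  Station 1: calculated 65.8 vs reported 44.4 → residual 21.4 km
  Station 2: calculated 74.1 vs reported 74.1 → residual 0.0 km
  Station 3: calculated 32.7 vs reported 32.7 → residual 0.0 km
Station 0, Station 2, Station 3 are mutually consistent (residuals ≈ 0); Station 1 is off by 21.4 km.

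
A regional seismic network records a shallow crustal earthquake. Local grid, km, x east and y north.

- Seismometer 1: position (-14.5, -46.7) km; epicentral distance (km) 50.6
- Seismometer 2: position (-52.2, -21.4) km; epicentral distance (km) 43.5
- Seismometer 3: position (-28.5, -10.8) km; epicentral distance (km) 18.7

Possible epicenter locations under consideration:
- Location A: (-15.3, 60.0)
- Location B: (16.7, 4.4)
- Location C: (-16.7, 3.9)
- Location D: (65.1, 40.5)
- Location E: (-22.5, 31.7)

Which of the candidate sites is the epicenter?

For each candidate, compare |candidate − station| to the reported distance:
Location A: residuals Seismometer 1 56.1, Seismometer 2 45.9, Seismometer 3 53.3 → max 56.1 km
Location B: residuals Seismometer 1 9.3, Seismometer 2 30.1, Seismometer 3 29.0 → max 30.1 km
Location C: residuals Seismometer 1 0.0, Seismometer 2 0.1, Seismometer 3 0.2 → max 0.2 km
Location D: residuals Seismometer 1 67.5, Seismometer 2 89.1, Seismometer 3 88.0 → max 89.1 km
Location E: residuals Seismometer 1 28.2, Seismometer 2 17.3, Seismometer 3 24.2 → max 28.2 km
Only Location C has all residuals ≈ 0.

Location C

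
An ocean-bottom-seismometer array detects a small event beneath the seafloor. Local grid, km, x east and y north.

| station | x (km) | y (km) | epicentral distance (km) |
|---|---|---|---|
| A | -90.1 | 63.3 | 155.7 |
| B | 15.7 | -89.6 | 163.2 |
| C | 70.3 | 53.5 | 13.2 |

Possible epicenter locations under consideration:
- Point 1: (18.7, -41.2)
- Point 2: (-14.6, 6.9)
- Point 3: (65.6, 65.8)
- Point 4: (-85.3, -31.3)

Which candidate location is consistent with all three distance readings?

For each candidate, compare |candidate − station| to the reported distance:
Point 1: residuals A 4.8, B 114.7, C 94.6 → max 114.7 km
Point 2: residuals A 61.5, B 62.1, C 83.6 → max 83.6 km
Point 3: residuals A 0.0, B 0.0, C 0.0 → max 0.0 km
Point 4: residuals A 61.0, B 46.6, C 164.0 → max 164.0 km
Only Point 3 has all residuals ≈ 0.

Point 3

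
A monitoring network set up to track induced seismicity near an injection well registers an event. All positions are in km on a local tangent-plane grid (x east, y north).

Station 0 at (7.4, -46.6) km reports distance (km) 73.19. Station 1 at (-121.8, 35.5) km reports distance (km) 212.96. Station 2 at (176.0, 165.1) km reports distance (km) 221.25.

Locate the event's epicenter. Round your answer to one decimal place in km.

(79.5, -34.0)

Circle about each station: (x − 7.4)² + (y + 46.6)² = 73.19²; (x + 121.8)² + (y − 35.5)² = 212.96²; (x − 176.0)² + (y − 165.1)² = 221.25².
Subtracting pairs of circle equations eliminates x²+y² and gives linear equations (the radical axes):
-258.4 x + 164.2 y = -26126.02
337.2 x + 423.4 y = 12412.90
Solving the 2×2 system: x ≈ 79.5, y ≈ -34.0 km.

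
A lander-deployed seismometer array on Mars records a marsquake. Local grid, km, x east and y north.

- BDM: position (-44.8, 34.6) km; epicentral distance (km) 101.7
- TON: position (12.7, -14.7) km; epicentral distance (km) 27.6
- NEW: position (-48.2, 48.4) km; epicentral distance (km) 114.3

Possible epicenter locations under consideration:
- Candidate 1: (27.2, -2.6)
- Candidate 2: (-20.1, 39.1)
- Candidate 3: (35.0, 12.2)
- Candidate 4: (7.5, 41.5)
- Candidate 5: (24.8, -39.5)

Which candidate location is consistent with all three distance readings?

For each candidate, compare |candidate − station| to the reported distance:
Candidate 1: residuals BDM 20.7, TON 8.7, NEW 23.3 → max 23.3 km
Candidate 2: residuals BDM 76.6, TON 35.4, NEW 84.7 → max 84.7 km
Candidate 3: residuals BDM 18.8, TON 7.3, NEW 23.6 → max 23.6 km
Candidate 4: residuals BDM 48.9, TON 28.8, NEW 58.2 → max 58.2 km
Candidate 5: residuals BDM 0.0, TON 0.0, NEW 0.0 → max 0.0 km
Only Candidate 5 has all residuals ≈ 0.

Candidate 5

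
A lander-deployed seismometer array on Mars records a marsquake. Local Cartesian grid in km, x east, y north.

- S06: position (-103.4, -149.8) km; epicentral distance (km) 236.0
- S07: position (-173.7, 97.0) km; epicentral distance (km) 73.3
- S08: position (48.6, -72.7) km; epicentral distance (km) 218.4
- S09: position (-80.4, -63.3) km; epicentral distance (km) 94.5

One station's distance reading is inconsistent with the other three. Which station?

Solve using three stations at a time. Using S06, S07, S08 (subtract circle equations pairwise → linear system) gives (x, y) ≈ (-101.2, 86.2).
Distances from that point to each station vs reported:
  S06: calculated 236.0 vs reported 236.0 → residual 0.0 km
  S07: calculated 73.3 vs reported 73.3 → residual 0.0 km
  S08: calculated 218.4 vs reported 218.4 → residual 0.0 km
  S09: calculated 150.9 vs reported 94.5 → residual 56.4 km
S06, S07, S08 are mutually consistent (residuals ≈ 0); S09 is off by 56.4 km.

S09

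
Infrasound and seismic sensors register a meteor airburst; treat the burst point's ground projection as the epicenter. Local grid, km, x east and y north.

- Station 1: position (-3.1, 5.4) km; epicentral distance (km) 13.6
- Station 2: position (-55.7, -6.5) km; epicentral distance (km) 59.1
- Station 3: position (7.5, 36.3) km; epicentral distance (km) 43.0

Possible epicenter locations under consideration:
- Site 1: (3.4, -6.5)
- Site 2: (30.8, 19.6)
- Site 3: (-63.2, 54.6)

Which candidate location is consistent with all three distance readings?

Site 1

For each candidate, compare |candidate − station| to the reported distance:
Site 1: residuals Station 1 0.0, Station 2 0.0, Station 3 0.0 → max 0.0 km
Site 2: residuals Station 1 23.2, Station 2 31.3, Station 3 14.3 → max 31.3 km
Site 3: residuals Station 1 64.1, Station 2 2.5, Station 3 30.0 → max 64.1 km
Only Site 1 has all residuals ≈ 0.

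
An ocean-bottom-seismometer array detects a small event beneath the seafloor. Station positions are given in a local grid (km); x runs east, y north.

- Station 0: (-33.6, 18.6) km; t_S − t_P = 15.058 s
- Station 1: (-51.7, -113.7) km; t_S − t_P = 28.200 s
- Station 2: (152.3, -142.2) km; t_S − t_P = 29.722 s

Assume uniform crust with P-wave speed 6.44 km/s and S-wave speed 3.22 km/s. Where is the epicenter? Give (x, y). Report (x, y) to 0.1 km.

63.0 km east, 27.1 km north

Distance from S−P lag: d = Δt · v_P v_S / (v_P − v_S) = Δt · (6.44·3.22)/(6.44−3.22) ≈ 6.4400·Δt.
So d_Station 0 = 96.97, d_Station 1 = 181.61, d_Station 2 = 191.41 km.
Circle about each station: (x + 33.6)² + (y − 18.6)² = 96.97²; (x + 51.7)² + (y + 113.7)² = 181.61²; (x − 152.3)² + (y + 142.2)² = 191.41².
Subtracting the Station 0 equation from the Station 1 and Station 2 equations removes the quadratic terms:
-36.2 x − 264.6 y = -9453.35
371.8 x − 321.6 y = 14706.60
Solving the 2×2 system: x ≈ 63.0, y ≈ 27.1 km.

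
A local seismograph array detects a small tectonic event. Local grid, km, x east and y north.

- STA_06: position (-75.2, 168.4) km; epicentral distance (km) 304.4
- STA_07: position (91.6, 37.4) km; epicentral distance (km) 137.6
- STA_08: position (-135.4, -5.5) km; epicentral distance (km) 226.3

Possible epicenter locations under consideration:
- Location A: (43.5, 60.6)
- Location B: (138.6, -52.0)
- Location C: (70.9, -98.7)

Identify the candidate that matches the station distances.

For each candidate, compare |candidate − station| to the reported distance:
Location A: residuals STA_06 144.1, STA_07 84.2, STA_08 35.6 → max 144.1 km
Location B: residuals STA_06 2.7, STA_07 36.6, STA_08 51.6 → max 51.6 km
Location C: residuals STA_06 0.0, STA_07 0.1, STA_08 0.1 → max 0.1 km
Only Location C has all residuals ≈ 0.

Location C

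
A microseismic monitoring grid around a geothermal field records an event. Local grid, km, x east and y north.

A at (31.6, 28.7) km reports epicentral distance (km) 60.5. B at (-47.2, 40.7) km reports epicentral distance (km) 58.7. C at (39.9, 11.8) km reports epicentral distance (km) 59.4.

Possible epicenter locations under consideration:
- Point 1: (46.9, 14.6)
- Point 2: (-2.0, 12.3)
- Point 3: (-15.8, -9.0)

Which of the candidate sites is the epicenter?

For each candidate, compare |candidate − station| to the reported distance:
Point 1: residuals A 39.7, B 39.0, C 51.9 → max 51.9 km
Point 2: residuals A 23.1, B 5.3, C 17.5 → max 23.1 km
Point 3: residuals A 0.1, B 0.1, C 0.1 → max 0.1 km
Only Point 3 has all residuals ≈ 0.

Point 3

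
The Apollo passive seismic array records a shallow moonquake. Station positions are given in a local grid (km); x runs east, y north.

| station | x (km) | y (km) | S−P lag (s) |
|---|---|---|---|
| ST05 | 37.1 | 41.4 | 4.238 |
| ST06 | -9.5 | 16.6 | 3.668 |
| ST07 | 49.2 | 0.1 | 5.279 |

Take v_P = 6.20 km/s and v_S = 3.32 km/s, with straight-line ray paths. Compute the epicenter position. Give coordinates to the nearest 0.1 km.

(16.6, 19.1)

Distance from S−P lag: d = Δt · v_P v_S / (v_P − v_S) = Δt · (6.20·3.32)/(6.20−3.32) ≈ 7.1472·Δt.
So d_ST05 = 30.29, d_ST06 = 26.22, d_ST07 = 37.73 km.
Circle about each station: (x − 37.1)² + (y − 41.4)² = 30.29²; (x + 9.5)² + (y − 16.6)² = 26.22²; (x − 49.2)² + (y − 0.1)² = 37.73².
Subtracting pairs of circle equations eliminates x²+y² and gives linear equations (the radical axes):
-93.2 x − 49.6 y = -2494.56
24.2 x − 82.6 y = -1175.79
Solving the 2×2 system: x ≈ 16.6, y ≈ 19.1 km.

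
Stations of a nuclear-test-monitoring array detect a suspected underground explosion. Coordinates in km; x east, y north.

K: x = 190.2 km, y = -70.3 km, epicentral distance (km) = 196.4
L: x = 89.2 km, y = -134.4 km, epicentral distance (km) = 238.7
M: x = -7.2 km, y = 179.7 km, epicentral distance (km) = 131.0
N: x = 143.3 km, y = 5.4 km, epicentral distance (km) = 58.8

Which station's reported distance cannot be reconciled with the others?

Solve using three stations at a time. Using K, L, M (subtract circle equations pairwise → linear system) gives (x, y) ≈ (99.8, 104.1).
Distances from that point to each station vs reported:
  K: calculated 196.4 vs reported 196.4 → residual 0.0 km
  L: calculated 238.7 vs reported 238.7 → residual 0.0 km
  M: calculated 131.0 vs reported 131.0 → residual 0.0 km
  N: calculated 107.8 vs reported 58.8 → residual 49.0 km
K, L, M are mutually consistent (residuals ≈ 0); N is off by 49.0 km.

N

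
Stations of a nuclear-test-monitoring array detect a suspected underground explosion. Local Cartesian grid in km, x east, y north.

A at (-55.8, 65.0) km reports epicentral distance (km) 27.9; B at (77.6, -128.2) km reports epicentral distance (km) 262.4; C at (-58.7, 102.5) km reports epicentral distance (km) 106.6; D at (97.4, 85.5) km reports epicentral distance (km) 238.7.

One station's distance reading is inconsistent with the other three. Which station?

Solve using three stations at a time. Using B, C, D (subtract circle equations pairwise → linear system) gives (x, y) ≈ (-134.1, 27.0).
Distances from that point to each station vs reported:
  A: calculated 87.0 vs reported 27.9 → residual 59.1 km
  B: calculated 262.4 vs reported 262.4 → residual 0.0 km
  C: calculated 106.7 vs reported 106.6 → residual 0.1 km
  D: calculated 238.7 vs reported 238.7 → residual 0.0 km
B, C, D are mutually consistent (residuals ≈ 0); A is off by 59.1 km.

A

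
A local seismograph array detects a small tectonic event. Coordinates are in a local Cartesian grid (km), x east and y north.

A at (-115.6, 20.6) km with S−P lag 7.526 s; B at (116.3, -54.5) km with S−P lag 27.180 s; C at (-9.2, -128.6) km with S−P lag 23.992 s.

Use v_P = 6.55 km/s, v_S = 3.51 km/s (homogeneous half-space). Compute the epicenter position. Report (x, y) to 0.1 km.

Distance from S−P lag: d = Δt · v_P v_S / (v_P − v_S) = Δt · (6.55·3.51)/(6.55−3.51) ≈ 7.5627·Δt.
So d_A = 56.92, d_B = 205.55, d_C = 181.44 km.
Circle about each station: (x + 115.6)² + (y − 20.6)² = 56.92²; (x − 116.3)² + (y + 54.5)² = 205.55²; (x + 9.2)² + (y + 128.6)² = 181.44².
Subtracting the A equation from the B and C equations removes the quadratic terms:
463.8 x − 150.2 y = -36302.70
212.8 x − 298.4 y = -26845.71
Solving the 2×2 system: x ≈ -63.9, y ≈ 44.4 km.

x ≈ -63.9 km, y ≈ 44.4 km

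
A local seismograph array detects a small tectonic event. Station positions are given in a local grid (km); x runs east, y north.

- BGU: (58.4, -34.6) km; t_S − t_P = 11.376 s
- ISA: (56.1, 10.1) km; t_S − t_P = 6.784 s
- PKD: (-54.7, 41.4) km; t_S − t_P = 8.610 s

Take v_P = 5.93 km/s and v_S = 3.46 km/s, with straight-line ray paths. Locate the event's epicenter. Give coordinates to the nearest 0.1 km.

x ≈ 16.3 km, y ≈ 50.0 km

Distance from S−P lag: d = Δt · v_P v_S / (v_P − v_S) = Δt · (5.93·3.46)/(5.93−3.46) ≈ 8.3068·Δt.
So d_BGU = 94.50, d_ISA = 56.35, d_PKD = 71.52 km.
Circle about each station: (x − 58.4)² + (y + 34.6)² = 94.50²; (x − 56.1)² + (y − 10.1)² = 56.35²; (x + 54.7)² + (y − 41.4)² = 71.52².
Subtracting the BGU equation from the ISA and PKD equations removes the quadratic terms:
-4.6 x + 89.4 y = 4396.43
-226.2 x + 152.0 y = 3913.47
Solving the 2×2 system: x ≈ 16.3, y ≈ 50.0 km.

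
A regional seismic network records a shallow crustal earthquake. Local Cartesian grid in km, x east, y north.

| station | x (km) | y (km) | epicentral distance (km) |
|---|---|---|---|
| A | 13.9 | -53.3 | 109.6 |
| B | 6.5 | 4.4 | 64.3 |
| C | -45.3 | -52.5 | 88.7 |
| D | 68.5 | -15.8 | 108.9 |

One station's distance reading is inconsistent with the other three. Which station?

D

Solve using three stations at a time. Using A, B, C (subtract circle equations pairwise → linear system) gives (x, y) ≈ (-49.5, 36.2).
Distances from that point to each station vs reported:
  A: calculated 109.6 vs reported 109.6 → residual 0.0 km
  B: calculated 64.4 vs reported 64.3 → residual 0.1 km
  C: calculated 88.8 vs reported 88.7 → residual 0.1 km
  D: calculated 128.9 vs reported 108.9 → residual 20.0 km
A, B, C are mutually consistent (residuals ≈ 0); D is off by 20.0 km.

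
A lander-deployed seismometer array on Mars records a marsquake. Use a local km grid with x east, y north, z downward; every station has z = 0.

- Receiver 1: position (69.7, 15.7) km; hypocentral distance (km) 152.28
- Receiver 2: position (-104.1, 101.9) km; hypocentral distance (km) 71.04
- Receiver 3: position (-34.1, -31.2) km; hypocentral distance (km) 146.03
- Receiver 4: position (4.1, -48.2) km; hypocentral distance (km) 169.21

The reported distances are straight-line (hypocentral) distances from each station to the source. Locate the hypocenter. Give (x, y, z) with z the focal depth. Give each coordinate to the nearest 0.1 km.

(-44.2, 109.6, 37.4)

Each station gives a sphere (x−x_i)² + (y−y_i)² + z² = d_i² (stations at z=0).
Subtracting the Receiver 1 sphere from Receiver 2 and Receiver 3: z² cancels, leaving linear equations in x and y:
-347.6 x + 172.4 y = 34258.36
-207.6 x − 93.8 y = -1103.89
Solving: x ≈ -44.201, y ≈ 109.595 km (keep extra digits for the depth step; rounded: -44.2, 109.6).
Then from the Receiver 1 sphere: z² = 152.28² − (x − 69.7)² − (y − 15.7)² with x = -44.201, y = 109.595, so z ≈ 37.410 ≈ 37.4 km.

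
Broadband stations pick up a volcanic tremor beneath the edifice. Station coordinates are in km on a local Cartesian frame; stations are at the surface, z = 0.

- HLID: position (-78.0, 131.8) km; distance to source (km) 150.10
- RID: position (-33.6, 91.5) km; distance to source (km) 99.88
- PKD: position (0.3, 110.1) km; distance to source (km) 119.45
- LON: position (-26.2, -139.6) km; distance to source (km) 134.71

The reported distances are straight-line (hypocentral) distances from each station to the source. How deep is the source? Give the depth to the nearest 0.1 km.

z ≈ 17.3 km

Each station gives a sphere (x−x_i)² + (y−y_i)² + z² = d_i² (stations at z=0).
Subtracting the HLID sphere from RID and PKD: z² cancels, leaving linear equations in x and y:
88.8 x − 80.6 y = -1400.03
156.6 x − 43.4 y = -3071.43
Solving: x ≈ -21.304, y ≈ -6.101 km (keep extra digits for the depth step; rounded: -21.3, -6.1).
Then from the HLID sphere: z² = 150.10² − (x + 78.0)² − (y − 131.8)² with x = -21.304, y = -6.101, so z ≈ 17.288 ≈ 17.3 km.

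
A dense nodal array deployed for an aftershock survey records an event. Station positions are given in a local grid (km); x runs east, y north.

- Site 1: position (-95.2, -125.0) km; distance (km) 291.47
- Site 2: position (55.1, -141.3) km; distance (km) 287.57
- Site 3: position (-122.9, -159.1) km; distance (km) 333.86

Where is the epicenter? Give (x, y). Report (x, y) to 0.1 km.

17.5 km east, 143.8 km north

Circle about each station: (x + 95.2)² + (y + 125.0)² = 291.47²; (x − 55.1)² + (y + 141.3)² = 287.57²; (x + 122.9)² + (y + 159.1)² = 333.86².
Subtracting the Site 1 equation from the Site 2 and Site 3 equations removes the quadratic terms:
300.6 x − 32.6 y = 571.92
-55.4 x − 68.2 y = -10778.56
Solving the 2×2 system: x ≈ 17.5, y ≈ 143.8 km.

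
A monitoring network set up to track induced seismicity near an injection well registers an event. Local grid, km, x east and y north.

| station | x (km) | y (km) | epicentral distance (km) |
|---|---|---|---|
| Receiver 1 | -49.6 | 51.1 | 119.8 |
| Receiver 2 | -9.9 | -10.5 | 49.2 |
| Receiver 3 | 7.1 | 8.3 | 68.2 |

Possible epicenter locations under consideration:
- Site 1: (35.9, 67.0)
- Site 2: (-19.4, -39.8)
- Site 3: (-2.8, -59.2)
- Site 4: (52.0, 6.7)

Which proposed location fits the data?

Site 3

For each candidate, compare |candidate − station| to the reported distance:
Site 1: residuals Receiver 1 32.8, Receiver 2 40.8, Receiver 3 2.8 → max 40.8 km
Site 2: residuals Receiver 1 24.0, Receiver 2 18.4, Receiver 3 13.3 → max 24.0 km
Site 3: residuals Receiver 1 0.0, Receiver 2 0.0, Receiver 3 0.0 → max 0.0 km
Site 4: residuals Receiver 1 8.9, Receiver 2 15.0, Receiver 3 23.3 → max 23.3 km
Only Site 3 has all residuals ≈ 0.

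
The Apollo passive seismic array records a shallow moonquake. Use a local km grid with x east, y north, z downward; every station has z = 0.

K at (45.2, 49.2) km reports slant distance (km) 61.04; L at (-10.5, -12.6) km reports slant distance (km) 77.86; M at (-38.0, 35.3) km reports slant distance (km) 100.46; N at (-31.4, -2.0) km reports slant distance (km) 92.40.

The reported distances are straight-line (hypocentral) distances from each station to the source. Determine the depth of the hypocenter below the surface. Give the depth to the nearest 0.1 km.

47.0 km

Each station gives a sphere (x−x_i)² + (y−y_i)² + z² = d_i² (stations at z=0).
Subtracting the K sphere from L and M: z² cancels, leaving linear equations in x and y:
-111.4 x − 123.6 y = -6530.97
-166.4 x − 27.8 y = -8139.92
Solving: x ≈ 47.197, y ≈ 10.301 km (keep extra digits for the depth step; rounded: 47.2, 10.3).
Then from the K sphere: z² = 61.04² − (x − 45.2)² − (y − 49.2)² with x = 47.197, y = 10.301, so z ≈ 46.997 ≈ 47.0 km.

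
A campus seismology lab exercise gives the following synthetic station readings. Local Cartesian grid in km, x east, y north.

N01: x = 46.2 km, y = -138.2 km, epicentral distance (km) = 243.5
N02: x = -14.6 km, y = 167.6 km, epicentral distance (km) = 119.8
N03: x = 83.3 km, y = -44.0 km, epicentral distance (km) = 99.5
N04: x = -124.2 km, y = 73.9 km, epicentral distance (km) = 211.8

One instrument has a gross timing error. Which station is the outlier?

N03

Solve using three stations at a time. Using N01, N02, N04 (subtract circle equations pairwise → linear system) gives (x, y) ≈ (85.7, 102.1).
Distances from that point to each station vs reported:
  N01: calculated 243.5 vs reported 243.5 → residual 0.0 km
  N02: calculated 119.8 vs reported 119.8 → residual 0.0 km
  N03: calculated 146.1 vs reported 99.5 → residual 46.6 km
  N04: calculated 211.8 vs reported 211.8 → residual 0.0 km
N01, N02, N04 are mutually consistent (residuals ≈ 0); N03 is off by 46.6 km.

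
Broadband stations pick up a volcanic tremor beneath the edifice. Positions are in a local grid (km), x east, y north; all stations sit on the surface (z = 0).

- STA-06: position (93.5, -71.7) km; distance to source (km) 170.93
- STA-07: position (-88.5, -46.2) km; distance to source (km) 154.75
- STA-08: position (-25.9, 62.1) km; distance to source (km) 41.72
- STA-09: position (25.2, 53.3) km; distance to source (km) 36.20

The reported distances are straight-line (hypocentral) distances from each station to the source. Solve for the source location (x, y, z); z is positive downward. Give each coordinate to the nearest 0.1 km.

x ≈ 6.6 km, y ≈ 73.6 km, depth ≈ 23.5 km

Each station gives a sphere (x−x_i)² + (y−y_i)² + z² = d_i² (stations at z=0).
Subtracting the STA-06 sphere from STA-07 and STA-08: z² cancels, leaving linear equations in x and y:
-364.0 x + 51.0 y = 1353.05
-238.8 x + 267.6 y = 18120.59
Solving: x ≈ 6.595, y ≈ 73.600 km (keep extra digits for the depth step; rounded: 6.6, 73.6).
Then from the STA-06 sphere: z² = 170.93² − (x − 93.5)² − (y + 71.7)² with x = 6.595, y = 73.600, so z ≈ 23.505 ≈ 23.5 km.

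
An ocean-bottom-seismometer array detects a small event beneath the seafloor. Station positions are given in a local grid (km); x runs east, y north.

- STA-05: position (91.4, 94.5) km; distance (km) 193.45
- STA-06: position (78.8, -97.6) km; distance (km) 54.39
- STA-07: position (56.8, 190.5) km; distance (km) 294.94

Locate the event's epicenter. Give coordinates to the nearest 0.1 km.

133.1 km east, -94.4 km north

Circle about each station: (x − 91.4)² + (y − 94.5)² = 193.45²; (x − 78.8)² + (y + 97.6)² = 54.39²; (x − 56.8)² + (y − 190.5)² = 294.94².
Subtracting the STA-05 equation from the STA-06 and STA-07 equations removes the quadratic terms:
-25.2 x − 384.2 y = 32915.62
-69.2 x + 192.0 y = -27334.42
Solving the 2×2 system: x ≈ 133.1, y ≈ -94.4 km.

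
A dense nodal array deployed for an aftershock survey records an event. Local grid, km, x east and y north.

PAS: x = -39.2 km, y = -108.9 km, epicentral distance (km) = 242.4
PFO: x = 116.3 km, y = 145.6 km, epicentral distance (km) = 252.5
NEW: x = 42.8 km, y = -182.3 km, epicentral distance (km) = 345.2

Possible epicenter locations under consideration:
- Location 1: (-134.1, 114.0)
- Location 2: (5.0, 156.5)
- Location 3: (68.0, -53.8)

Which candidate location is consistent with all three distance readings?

For each candidate, compare |candidate − station| to the reported distance:
Location 1: residuals PAS 0.1, PFO 0.1, NEW 0.1 → max 0.1 km
Location 2: residuals PAS 26.7, PFO 140.7, NEW 4.3 → max 140.7 km
Location 3: residuals PAS 121.9, PFO 47.3, NEW 214.3 → max 214.3 km
Only Location 1 has all residuals ≈ 0.

Location 1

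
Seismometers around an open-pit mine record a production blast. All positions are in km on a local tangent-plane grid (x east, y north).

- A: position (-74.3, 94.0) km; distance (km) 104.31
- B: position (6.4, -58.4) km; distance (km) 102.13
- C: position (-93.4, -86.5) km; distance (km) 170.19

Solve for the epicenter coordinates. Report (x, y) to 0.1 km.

Circle about each station: (x + 74.3)² + (y − 94.0)² = 104.31²; (x − 6.4)² + (y + 58.4)² = 102.13²; (x + 93.4)² + (y + 86.5)² = 170.19².
Subtracting pairs of circle equations eliminates x²+y² and gives linear equations (the radical axes):
161.4 x − 304.8 y = -10454.93
-38.2 x − 361.0 y = -16234.74
Solving the 2×2 system: x ≈ 16.8, y ≈ 43.2 km.

(16.8, 43.2)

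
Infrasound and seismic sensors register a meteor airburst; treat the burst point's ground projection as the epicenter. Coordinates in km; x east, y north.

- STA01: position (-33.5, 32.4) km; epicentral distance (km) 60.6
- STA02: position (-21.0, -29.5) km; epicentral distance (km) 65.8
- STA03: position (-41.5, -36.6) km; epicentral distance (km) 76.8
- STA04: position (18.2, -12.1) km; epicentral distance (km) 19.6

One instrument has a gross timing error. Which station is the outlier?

Solve using three stations at a time. Using STA01, STA03, STA04 (subtract circle equations pairwise → linear system) gives (x, y) ≈ (21.6, 7.2).
Distances from that point to each station vs reported:
  STA01: calculated 60.6 vs reported 60.6 → residual 0.0 km
  STA02: calculated 56.2 vs reported 65.8 → residual 9.6 km
  STA03: calculated 76.8 vs reported 76.8 → residual 0.0 km
  STA04: calculated 19.6 vs reported 19.6 → residual 0.0 km
STA01, STA03, STA04 are mutually consistent (residuals ≈ 0); STA02 is off by 9.6 km.

STA02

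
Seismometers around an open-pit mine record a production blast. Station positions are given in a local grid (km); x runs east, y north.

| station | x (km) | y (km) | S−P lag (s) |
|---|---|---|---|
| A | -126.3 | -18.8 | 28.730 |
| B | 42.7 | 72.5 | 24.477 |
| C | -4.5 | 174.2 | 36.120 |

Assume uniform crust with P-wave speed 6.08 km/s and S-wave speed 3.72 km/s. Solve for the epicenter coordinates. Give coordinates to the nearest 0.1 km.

Distance from S−P lag: d = Δt · v_P v_S / (v_P − v_S) = Δt · (6.08·3.72)/(6.08−3.72) ≈ 9.5837·Δt.
So d_A = 275.34, d_B = 234.58, d_C = 346.16 km.
Circle about each station: (x + 126.3)² + (y + 18.8)² = 275.34²; (x − 42.7)² + (y − 72.5)² = 234.58²; (x + 4.5)² + (y − 174.2)² = 346.16².
Subtracting the A equation from the B and C equations removes the quadratic terms:
338.0 x + 182.6 y = 11558.75
243.6 x + 386.0 y = -29953.87
Solving the 2×2 system: x ≈ 115.5, y ≈ -150.5 km.
Check against A (with the unrounded x, y): √((x + 126.3)²+(y + 18.8)²) = 275.33 ≈ 275.34 km. ✓

115.5 km east, -150.5 km north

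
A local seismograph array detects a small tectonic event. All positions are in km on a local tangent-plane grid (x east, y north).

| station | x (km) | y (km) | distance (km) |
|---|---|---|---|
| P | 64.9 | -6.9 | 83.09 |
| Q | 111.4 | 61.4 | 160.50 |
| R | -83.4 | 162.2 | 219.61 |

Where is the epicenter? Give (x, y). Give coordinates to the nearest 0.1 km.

Circle about each station: (x − 64.9)² + (y + 6.9)² = 83.09²; (x − 111.4)² + (y − 61.4)² = 160.50²; (x + 83.4)² + (y − 162.2)² = 219.61².
Subtracting the P equation from the Q and R equations removes the quadratic terms:
93.0 x + 136.6 y = -6936.00
-296.6 x + 338.2 y = -12319.82
Solving the 2×2 system: x ≈ -9.2, y ≈ -44.5 km.

-9.2 km east, -44.5 km north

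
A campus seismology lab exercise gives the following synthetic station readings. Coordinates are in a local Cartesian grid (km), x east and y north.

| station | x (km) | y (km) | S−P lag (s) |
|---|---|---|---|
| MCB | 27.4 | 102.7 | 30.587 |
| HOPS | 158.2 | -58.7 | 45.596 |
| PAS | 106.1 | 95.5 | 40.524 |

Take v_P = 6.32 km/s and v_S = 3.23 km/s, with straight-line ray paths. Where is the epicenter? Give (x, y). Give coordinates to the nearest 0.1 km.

-139.3 km east, -11.5 km north

Distance from S−P lag: d = Δt · v_P v_S / (v_P − v_S) = Δt · (6.32·3.23)/(6.32−3.23) ≈ 6.6063·Δt.
So d_MCB = 202.07, d_HOPS = 301.22, d_PAS = 267.72 km.
Circle about each station: (x − 27.4)² + (y − 102.7)² = 202.07²; (x − 158.2)² + (y + 58.7)² = 301.22²; (x − 106.1)² + (y − 95.5)² = 267.72².
Subtracting pairs of circle equations eliminates x²+y² and gives linear equations (the radical axes):
261.6 x − 322.8 y = -32726.32
157.4 x − 14.4 y = -21762.30
Solving the 2×2 system: x ≈ -139.3, y ≈ -11.5 km.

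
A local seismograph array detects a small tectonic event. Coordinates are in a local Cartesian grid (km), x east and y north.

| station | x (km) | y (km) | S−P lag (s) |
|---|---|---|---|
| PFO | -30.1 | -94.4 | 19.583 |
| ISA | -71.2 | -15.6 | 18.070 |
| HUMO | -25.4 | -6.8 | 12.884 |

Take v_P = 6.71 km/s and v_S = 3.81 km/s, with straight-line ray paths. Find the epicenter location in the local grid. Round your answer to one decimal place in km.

x ≈ 78.0 km, y ≈ 40.2 km

Distance from S−P lag: d = Δt · v_P v_S / (v_P − v_S) = Δt · (6.71·3.81)/(6.71−3.81) ≈ 8.8156·Δt.
So d_PFO = 172.63, d_ISA = 159.30, d_HUMO = 113.58 km.
Circle about each station: (x + 30.1)² + (y + 94.4)² = 172.63²; (x + 71.2)² + (y + 15.6)² = 159.30²; (x + 25.4)² + (y + 6.8)² = 113.58².
Subtracting pairs of circle equations eliminates x²+y² and gives linear equations (the radical axes):
-82.2 x + 157.6 y = -79.94
9.4 x + 175.2 y = 7774.73
Solving the 2×2 system: x ≈ 78.0, y ≈ 40.2 km.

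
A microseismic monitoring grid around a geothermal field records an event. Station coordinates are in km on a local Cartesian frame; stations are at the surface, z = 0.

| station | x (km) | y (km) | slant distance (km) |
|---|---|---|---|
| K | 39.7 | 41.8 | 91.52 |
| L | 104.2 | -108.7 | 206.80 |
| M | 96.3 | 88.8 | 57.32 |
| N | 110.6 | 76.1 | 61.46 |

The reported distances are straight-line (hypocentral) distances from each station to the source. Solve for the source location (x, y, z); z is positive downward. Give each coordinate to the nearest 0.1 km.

x ≈ 92.7 km, y ≈ 89.7 km, depth ≈ 57.2 km

Each station gives a sphere (x−x_i)² + (y−y_i)² + z² = d_i² (stations at z=0).
Subtracting the K sphere from L and M: z² cancels, leaving linear equations in x and y:
129.0 x − 301.0 y = -15040.33
113.2 x + 94.0 y = 18926.13
Solving: x ≈ 92.707, y ≈ 89.699 km (keep extra digits for the depth step; rounded: 92.7, 89.7).
Then from the K sphere: z² = 91.52² − (x − 39.7)² − (y − 41.8)² with x = 92.707, y = 89.699, so z ≈ 57.200 ≈ 57.2 km.
Check against N (with the unrounded solution): distance 61.46 ≈ 61.46 km. ✓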